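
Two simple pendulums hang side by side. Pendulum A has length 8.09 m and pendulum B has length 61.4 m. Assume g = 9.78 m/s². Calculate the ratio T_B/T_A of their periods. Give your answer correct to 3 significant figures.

2.75

T ∝ √L, so T_B/T_A = √(L_B/L_A) = √(61.4/8.09) = 2.75.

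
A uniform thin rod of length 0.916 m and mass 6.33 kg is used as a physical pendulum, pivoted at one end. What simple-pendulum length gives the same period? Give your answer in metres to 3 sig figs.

The equivalent simple-pendulum length is L_eq = I/(md), where I is about the pivot and d = 0.4580 m.
I_cm = (1/12)mL² = 0.4426 kg·m², so I = I_cm + md² = 0.4426 + 1.328 = 1.770 kg·m².
L_eq = 1.770/(6.33 × 0.4580) = 0.611 m.

0.611 m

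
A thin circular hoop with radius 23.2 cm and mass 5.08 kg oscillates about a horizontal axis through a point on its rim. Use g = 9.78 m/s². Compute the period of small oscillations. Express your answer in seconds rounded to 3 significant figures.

1.37 s

I_cm = mr² = 0.2734 kg·m². The pivot is at distance d = 0.232 m from the centre of mass.
By the parallel-axis theorem, I = I_cm + md² = 0.2734 + 0.2734 = 0.5469 kg·m².
T = 2π√(I/(mgd)) = 2π√(0.5469/(5.08 × 9.78 × 0.232)) = 1.37 s.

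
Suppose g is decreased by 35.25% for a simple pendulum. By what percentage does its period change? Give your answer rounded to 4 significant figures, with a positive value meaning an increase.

T ∝ 1/√g, so T'/T = 1/√(0.64750) = 1.2427.
Percentage change in T = (1.2427 − 1) × 100% = 24.27%.

24.27%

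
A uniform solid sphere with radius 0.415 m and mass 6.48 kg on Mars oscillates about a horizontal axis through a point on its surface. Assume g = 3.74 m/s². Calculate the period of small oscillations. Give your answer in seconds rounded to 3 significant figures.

I_cm = (2/5)mr² = 0.4464 kg·m². The pivot is at distance d = 0.415 m from the centre of mass.
By the parallel-axis theorem, I = I_cm + md² = 0.4464 + 1.116 = 1.562 kg·m².
T = 2π√(I/(mgd)) = 2π√(1.562/(6.48 × 3.74 × 0.415)) = 2.48 s.

2.48 s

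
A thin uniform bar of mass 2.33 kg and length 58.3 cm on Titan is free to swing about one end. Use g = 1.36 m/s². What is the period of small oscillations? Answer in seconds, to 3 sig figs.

For a physical pendulum T = 2π√(I/(mgd)), with d = 0.2915 m from pivot to centre of mass.
I_cm = mL²/12 = 2.33 × 0.583²/12 = 0.06600 kg·m²; I = I_cm + md² = 0.06600 + 2.33 × 0.2915² = 0.2640 kg·m².
T = 2π√(0.2640/(2.33 × 1.36 × 0.2915)) = 3.36 s.

3.36 s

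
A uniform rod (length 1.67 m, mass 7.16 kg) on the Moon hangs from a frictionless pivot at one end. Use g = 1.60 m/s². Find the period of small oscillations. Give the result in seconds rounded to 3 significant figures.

For a physical pendulum T = 2π√(I/(mgd)), with d = 0.8350 m from pivot to centre of mass.
I_cm = mL²/12 = 7.16 × 1.67²/12 = 1.664 kg·m²; I = I_cm + md² = 1.664 + 7.16 × 0.8350² = 6.656 kg·m².
T = 2π√(6.656/(7.16 × 1.60 × 0.8350)) = 5.24 s.

5.24 s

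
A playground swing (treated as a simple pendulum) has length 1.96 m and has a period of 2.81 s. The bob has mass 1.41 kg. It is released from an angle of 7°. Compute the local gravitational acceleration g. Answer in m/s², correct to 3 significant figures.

9.80 m/s²

From T = 2π√(L/g), g = 4π²L/T² = 4π² × 1.96/2.810² = 9.80 m/s².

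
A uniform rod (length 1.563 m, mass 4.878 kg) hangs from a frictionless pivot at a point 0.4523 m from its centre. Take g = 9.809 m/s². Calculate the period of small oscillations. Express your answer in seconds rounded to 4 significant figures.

For a physical pendulum T = 2π√(I/(mgd)), with d = 0.45230 m from pivot to centre of mass.
I_cm = mL²/12 = 4.878 × 1.563²/12 = 0.99307 kg·m²; I = I_cm + md² = 0.99307 + 4.878 × 0.45230² = 1.9910 kg·m².
T = 2π√(1.9910/(4.878 × 9.809 × 0.45230)) = 1.906 s.

1.906 s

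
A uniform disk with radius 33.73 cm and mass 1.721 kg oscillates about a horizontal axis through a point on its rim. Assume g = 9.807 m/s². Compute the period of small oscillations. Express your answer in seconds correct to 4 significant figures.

I_cm = ½mr² = 0.097900 kg·m². The pivot is at distance d = 0.3373 m from the centre of mass.
By the parallel-axis theorem, I = I_cm + md² = 0.097900 + 0.19580 = 0.29370 kg·m².
T = 2π√(I/(mgd)) = 2π√(0.29370/(1.721 × 9.807 × 0.3373)) = 1.427 s.

1.427 s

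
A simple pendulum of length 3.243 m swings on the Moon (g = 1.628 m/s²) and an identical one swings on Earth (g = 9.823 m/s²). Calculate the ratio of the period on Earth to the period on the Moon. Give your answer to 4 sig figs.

0.4071

T ∝ 1/√g, so T₂/T₁ = √(g₁/g₂) = √(1.628/9.823) = 0.4071.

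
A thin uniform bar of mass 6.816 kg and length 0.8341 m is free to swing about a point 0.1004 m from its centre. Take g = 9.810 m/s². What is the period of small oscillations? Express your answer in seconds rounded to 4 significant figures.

For a physical pendulum T = 2π√(I/(mgd)), with d = 0.10040 m from pivot to centre of mass.
I_cm = mL²/12 = 6.816 × 0.8341²/12 = 0.39517 kg·m²; I = I_cm + md² = 0.39517 + 6.816 × 0.10040² = 0.46388 kg·m².
T = 2π√(0.46388/(6.816 × 9.810 × 0.10040)) = 1.652 s.

1.652 s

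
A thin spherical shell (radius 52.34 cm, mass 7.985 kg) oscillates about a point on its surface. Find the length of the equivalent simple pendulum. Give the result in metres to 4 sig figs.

0.8723 m

The equivalent simple-pendulum length is L_eq = I/(md), where I is about the pivot and d = 0.52340 m.
I_cm = (2/3)mR² = 1.4583 kg·m², so I = I_cm + md² = 1.4583 + 2.1875 = 3.6458 kg·m².
L_eq = 3.6458/(7.985 × 0.52340) = 0.8723 m.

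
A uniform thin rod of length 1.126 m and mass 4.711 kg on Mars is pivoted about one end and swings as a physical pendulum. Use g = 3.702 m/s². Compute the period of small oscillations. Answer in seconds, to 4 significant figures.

2.829 s

For a physical pendulum T = 2π√(I/(mgd)), with d = 0.56300 m from pivot to centre of mass.
I_cm = mL²/12 = 4.711 × 1.126²/12 = 0.49775 kg·m²; I = I_cm + md² = 0.49775 + 4.711 × 0.56300² = 1.9910 kg·m².
T = 2π√(1.9910/(4.711 × 3.702 × 0.56300)) = 2.829 s.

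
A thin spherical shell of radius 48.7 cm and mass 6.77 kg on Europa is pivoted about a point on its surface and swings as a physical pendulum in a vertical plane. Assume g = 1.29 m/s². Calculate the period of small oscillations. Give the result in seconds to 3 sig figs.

I_cm = (2/3)mr² = 1.070 kg·m². The pivot is at distance d = 0.487 m from the centre of mass.
By the parallel-axis theorem, I = I_cm + md² = 1.070 + 1.606 = 2.676 kg·m².
T = 2π√(I/(mgd)) = 2π√(2.676/(6.77 × 1.29 × 0.487)) = 4.98 s.

4.98 s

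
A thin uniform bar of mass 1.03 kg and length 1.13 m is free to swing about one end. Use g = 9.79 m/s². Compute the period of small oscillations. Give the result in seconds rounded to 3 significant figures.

For a physical pendulum T = 2π√(I/(mgd)), with d = 0.5650 m from pivot to centre of mass.
I_cm = mL²/12 = 1.03 × 1.13²/12 = 0.1096 kg·m²; I = I_cm + md² = 0.1096 + 1.03 × 0.5650² = 0.4384 kg·m².
T = 2π√(0.4384/(1.03 × 9.79 × 0.5650)) = 1.74 s.

1.74 s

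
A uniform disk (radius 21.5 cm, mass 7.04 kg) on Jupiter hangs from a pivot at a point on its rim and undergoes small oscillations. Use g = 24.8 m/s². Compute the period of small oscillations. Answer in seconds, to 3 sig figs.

0.717 s

I_cm = ½mr² = 0.1627 kg·m². The pivot is at distance d = 0.215 m from the centre of mass.
By the parallel-axis theorem, I = I_cm + md² = 0.1627 + 0.3254 = 0.4881 kg·m².
T = 2π√(I/(mgd)) = 2π√(0.4881/(7.04 × 24.8 × 0.215)) = 0.717 s.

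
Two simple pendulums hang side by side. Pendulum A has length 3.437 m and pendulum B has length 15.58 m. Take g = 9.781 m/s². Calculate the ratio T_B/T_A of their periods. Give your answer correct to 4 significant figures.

2.129

T ∝ √L, so T_B/T_A = √(L_B/L_A) = √(15.58/3.437) = 2.129.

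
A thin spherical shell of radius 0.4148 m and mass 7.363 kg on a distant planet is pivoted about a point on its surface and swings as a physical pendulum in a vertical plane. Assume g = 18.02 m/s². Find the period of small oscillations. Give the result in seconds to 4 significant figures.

I_cm = (2/3)mr² = 0.84458 kg·m². The pivot is at distance d = 0.4148 m from the centre of mass.
By the parallel-axis theorem, I = I_cm + md² = 0.84458 + 1.2669 = 2.1115 kg·m².
T = 2π√(I/(mgd)) = 2π√(2.1115/(7.363 × 18.02 × 0.4148)) = 1.231 s.

1.231 s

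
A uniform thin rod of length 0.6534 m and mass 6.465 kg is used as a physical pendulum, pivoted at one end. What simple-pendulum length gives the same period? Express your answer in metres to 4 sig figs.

0.4356 m

The equivalent simple-pendulum length is L_eq = I/(md), where I is about the pivot and d = 0.32670 m.
I_cm = (1/12)mL² = 0.23001 kg·m², so I = I_cm + md² = 0.23001 + 0.69003 = 0.92004 kg·m².
L_eq = 0.92004/(6.465 × 0.32670) = 0.4356 m.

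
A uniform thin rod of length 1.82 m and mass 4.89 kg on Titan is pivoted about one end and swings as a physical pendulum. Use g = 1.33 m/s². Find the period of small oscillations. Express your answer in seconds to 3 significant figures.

6.00 s

For a physical pendulum T = 2π√(I/(mgd)), with d = 0.9100 m from pivot to centre of mass.
I_cm = mL²/12 = 4.89 × 1.82²/12 = 1.350 kg·m²; I = I_cm + md² = 1.350 + 4.89 × 0.9100² = 5.399 kg·m².
T = 2π√(5.399/(4.89 × 1.33 × 0.9100)) = 6.00 s.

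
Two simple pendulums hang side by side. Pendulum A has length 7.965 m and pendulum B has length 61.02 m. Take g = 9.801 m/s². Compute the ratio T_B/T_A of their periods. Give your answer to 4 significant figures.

T ∝ √L, so T_B/T_A = √(L_B/L_A) = √(61.02/7.965) = 2.768.

2.768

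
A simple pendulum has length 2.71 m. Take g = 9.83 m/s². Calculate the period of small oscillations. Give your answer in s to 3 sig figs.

T = 2π√(L/g) = 2π√(2.71/9.83) = 2π × 0.5251 = 3.30 s.

3.30 s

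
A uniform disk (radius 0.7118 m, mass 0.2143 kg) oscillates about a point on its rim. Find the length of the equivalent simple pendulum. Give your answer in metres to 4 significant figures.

1.068 m

The equivalent simple-pendulum length is L_eq = I/(md), where I is about the pivot and d = 0.71180 m.
I_cm = ½mR² = 0.054289 kg·m², so I = I_cm + md² = 0.054289 + 0.10858 = 0.16287 kg·m².
L_eq = 0.16287/(0.2143 × 0.71180) = 1.068 m.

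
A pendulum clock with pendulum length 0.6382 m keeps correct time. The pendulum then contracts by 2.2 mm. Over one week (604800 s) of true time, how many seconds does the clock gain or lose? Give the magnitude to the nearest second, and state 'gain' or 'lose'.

gain 1045 s

T ∝ √L, so T'/T = √(0.63600/0.6382) = 0.998275.
In 604800 s of true time the clock registers 604800/0.998275 = 605845.1 s, so it gains 1045 s.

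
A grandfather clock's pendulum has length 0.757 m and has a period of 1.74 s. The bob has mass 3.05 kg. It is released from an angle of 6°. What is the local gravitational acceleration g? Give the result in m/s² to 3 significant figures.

9.87 m/s²

From T = 2π√(L/g), g = 4π²L/T² = 4π² × 0.757/1.740² = 9.87 m/s².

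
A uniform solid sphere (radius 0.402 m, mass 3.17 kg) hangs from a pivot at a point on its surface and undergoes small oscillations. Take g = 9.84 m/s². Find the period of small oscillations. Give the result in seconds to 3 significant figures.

I_cm = (2/5)mr² = 0.2049 kg·m². The pivot is at distance d = 0.402 m from the centre of mass.
By the parallel-axis theorem, I = I_cm + md² = 0.2049 + 0.5123 = 0.7172 kg·m².
T = 2π√(I/(mgd)) = 2π√(0.7172/(3.17 × 9.84 × 0.402)) = 1.50 s.

1.50 s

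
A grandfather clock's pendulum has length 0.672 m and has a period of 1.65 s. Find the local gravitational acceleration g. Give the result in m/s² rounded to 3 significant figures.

9.74 m/s²

From T = 2π√(L/g), g = 4π²L/T² = 4π² × 0.672/1.650² = 9.74 m/s².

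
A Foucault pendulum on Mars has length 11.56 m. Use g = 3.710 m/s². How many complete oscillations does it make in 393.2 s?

T = 2π√(L/g) = 2π√(11.56/3.710) = 11.091 s.
Number of complete oscillations = ⌊393.2/11.091⌋ = ⌊35.452⌋ = 35.

35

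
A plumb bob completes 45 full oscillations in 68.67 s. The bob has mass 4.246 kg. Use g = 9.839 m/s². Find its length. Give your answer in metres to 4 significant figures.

T = 68.67/45 = 1.5260 s.
From T = 2π√(L/g), L = gT²/(4π²) = 9.839 × 1.5260²/(4π²) = 0.5804 m.

0.5804 m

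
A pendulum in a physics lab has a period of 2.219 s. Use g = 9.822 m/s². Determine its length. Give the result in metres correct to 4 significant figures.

1.225 m

From T = 2π√(L/g), L = gT²/(4π²) = 9.822 × 2.2190²/(4π²) = 1.225 m.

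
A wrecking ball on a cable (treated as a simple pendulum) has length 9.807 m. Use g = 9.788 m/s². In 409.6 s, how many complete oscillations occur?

65

T = 2π√(L/g) = 2π√(9.807/9.788) = 6.2893 s.
Number of complete oscillations = ⌊409.6/6.2893⌋ = ⌊65.127⌋ = 65.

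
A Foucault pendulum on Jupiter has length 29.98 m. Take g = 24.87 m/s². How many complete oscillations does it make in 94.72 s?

13

T = 2π√(L/g) = 2π√(29.98/24.87) = 6.8985 s.
Number of complete oscillations = ⌊94.72/6.8985⌋ = ⌊13.730⌋ = 13.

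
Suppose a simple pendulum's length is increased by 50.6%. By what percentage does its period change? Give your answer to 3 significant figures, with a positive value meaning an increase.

22.7%

T ∝ √L, so T'/T = √(1.506) = 1.227.
Percentage change in T = (1.227 − 1) × 100% = 22.7%.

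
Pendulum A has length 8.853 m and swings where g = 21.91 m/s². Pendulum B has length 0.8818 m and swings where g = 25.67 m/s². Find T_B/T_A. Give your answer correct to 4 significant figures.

T = 2π√(L/g), so T_B/T_A = √((L_B/g_B)/(L_A/g_A)) = √((0.8818/25.67)/(8.853/21.91)) = 0.2916.

0.2916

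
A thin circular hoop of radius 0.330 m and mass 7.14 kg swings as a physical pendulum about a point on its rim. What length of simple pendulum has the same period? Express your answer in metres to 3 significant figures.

The equivalent simple-pendulum length is L_eq = I/(md), where I is about the pivot and d = 0.3300 m.
I_cm = mR² = 0.7775 kg·m², so I = I_cm + md² = 0.7775 + 0.7775 = 1.555 kg·m².
L_eq = 1.555/(7.14 × 0.3300) = 0.660 m.

0.660 m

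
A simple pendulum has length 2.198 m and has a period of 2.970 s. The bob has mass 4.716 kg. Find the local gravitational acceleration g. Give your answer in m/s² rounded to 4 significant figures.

From T = 2π√(L/g), g = 4π²L/T² = 4π² × 2.198/2.9700² = 9.837 m/s².

9.837 m/s²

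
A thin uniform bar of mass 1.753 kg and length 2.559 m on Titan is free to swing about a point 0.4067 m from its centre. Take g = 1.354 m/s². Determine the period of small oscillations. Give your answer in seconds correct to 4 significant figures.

For a physical pendulum T = 2π√(I/(mgd)), with d = 0.40670 m from pivot to centre of mass.
I_cm = mL²/12 = 1.753 × 2.559²/12 = 0.95662 kg·m²; I = I_cm + md² = 0.95662 + 1.753 × 0.40670² = 1.2466 kg·m².
T = 2π√(1.2466/(1.753 × 1.354 × 0.40670)) = 7.140 s.

7.140 s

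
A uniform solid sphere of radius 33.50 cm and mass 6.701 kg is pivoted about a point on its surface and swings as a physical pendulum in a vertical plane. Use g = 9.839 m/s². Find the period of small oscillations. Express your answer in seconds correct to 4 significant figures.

1.372 s

I_cm = (2/5)mr² = 0.30081 kg·m². The pivot is at distance d = 0.3350 m from the centre of mass.
By the parallel-axis theorem, I = I_cm + md² = 0.30081 + 0.75202 = 1.0528 kg·m².
T = 2π√(I/(mgd)) = 2π√(1.0528/(6.701 × 9.839 × 0.3350)) = 1.372 s.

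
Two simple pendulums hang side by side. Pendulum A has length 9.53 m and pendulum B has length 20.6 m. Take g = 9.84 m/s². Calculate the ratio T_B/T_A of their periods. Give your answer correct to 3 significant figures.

T ∝ √L, so T_B/T_A = √(L_B/L_A) = √(20.6/9.53) = 1.47.

1.47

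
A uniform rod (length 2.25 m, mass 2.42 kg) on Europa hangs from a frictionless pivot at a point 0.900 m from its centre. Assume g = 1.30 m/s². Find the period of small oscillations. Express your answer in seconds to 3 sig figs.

For a physical pendulum T = 2π√(I/(mgd)), with d = 0.9000 m from pivot to centre of mass.
I_cm = mL²/12 = 2.42 × 2.25²/12 = 1.021 kg·m²; I = I_cm + md² = 1.021 + 2.42 × 0.9000² = 2.981 kg·m².
T = 2π√(2.981/(2.42 × 1.30 × 0.9000)) = 6.45 s.

6.45 s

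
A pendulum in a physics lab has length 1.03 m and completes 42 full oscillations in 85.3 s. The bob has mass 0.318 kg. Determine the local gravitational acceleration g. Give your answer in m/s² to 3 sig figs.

T = 85.3/42 = 2.031 s.
From T = 2π√(L/g), g = 4π²L/T² = 4π² × 1.03/2.031² = 9.86 m/s².

9.86 m/s²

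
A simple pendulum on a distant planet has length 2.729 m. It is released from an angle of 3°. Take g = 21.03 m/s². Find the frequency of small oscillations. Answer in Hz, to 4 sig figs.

T = 2π√(L/g) = 2π√(2.729/21.03) = 2.2634 s, so f = 1/T = 0.4418 Hz.

0.4418 Hz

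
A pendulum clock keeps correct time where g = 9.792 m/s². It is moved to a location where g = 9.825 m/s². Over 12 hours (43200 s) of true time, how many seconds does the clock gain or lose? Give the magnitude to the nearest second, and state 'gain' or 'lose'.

gain 73 s

The clock's period scales as T ∝ 1/√g, so T'/T = √(9.792/9.825) = 0.998319.
In 43200 s of true time the clock registers 43200/0.998319 = 43272.7 s, so it gains 73 s.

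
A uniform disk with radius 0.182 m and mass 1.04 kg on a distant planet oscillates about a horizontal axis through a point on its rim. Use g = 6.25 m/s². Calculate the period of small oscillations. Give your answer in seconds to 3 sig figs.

1.31 s

I_cm = ½mr² = 0.01722 kg·m². The pivot is at distance d = 0.182 m from the centre of mass.
By the parallel-axis theorem, I = I_cm + md² = 0.01722 + 0.03445 = 0.05167 kg·m².
T = 2π√(I/(mgd)) = 2π√(0.05167/(1.04 × 6.25 × 0.182)) = 1.31 s.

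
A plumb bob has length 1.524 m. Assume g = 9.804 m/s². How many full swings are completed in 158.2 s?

T = 2π√(L/g) = 2π√(1.524/9.804) = 2.4773 s.
Number of complete oscillations = ⌊158.2/2.4773⌋ = ⌊63.861⌋ = 63.

63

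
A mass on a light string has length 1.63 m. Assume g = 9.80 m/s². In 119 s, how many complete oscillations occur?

T = 2π√(L/g) = 2π√(1.63/9.80) = 2.562 s.
Number of complete oscillations = ⌊119/2.562⌋ = ⌊46.44⌋ = 46.

46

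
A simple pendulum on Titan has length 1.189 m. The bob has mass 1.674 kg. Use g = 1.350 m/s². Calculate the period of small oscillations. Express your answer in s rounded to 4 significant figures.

T = 2π√(L/g) = 2π√(1.189/1.350) = 2π × 0.93848 = 5.897 s.

5.897 s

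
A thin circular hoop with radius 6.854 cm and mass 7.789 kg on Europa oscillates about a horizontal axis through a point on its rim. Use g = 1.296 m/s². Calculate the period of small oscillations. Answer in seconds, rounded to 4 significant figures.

I_cm = mr² = 0.036591 kg·m². The pivot is at distance d = 0.06854 m from the centre of mass.
By the parallel-axis theorem, I = I_cm + md² = 0.036591 + 0.036591 = 0.073181 kg·m².
T = 2π√(I/(mgd)) = 2π√(0.073181/(7.789 × 1.296 × 0.06854)) = 2.043 s.

2.043 s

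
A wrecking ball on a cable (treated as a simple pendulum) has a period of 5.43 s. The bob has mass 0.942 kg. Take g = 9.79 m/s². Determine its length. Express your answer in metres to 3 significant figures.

From T = 2π√(L/g), L = gT²/(4π²) = 9.79 × 5.430²/(4π²) = 7.31 m.

7.31 m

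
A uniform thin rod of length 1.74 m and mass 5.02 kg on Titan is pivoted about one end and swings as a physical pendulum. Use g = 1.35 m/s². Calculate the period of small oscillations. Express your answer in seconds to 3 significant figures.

For a physical pendulum T = 2π√(I/(mgd)), with d = 0.8700 m from pivot to centre of mass.
I_cm = mL²/12 = 5.02 × 1.74²/12 = 1.267 kg·m²; I = I_cm + md² = 1.267 + 5.02 × 0.8700² = 5.066 kg·m².
T = 2π√(5.066/(5.02 × 1.35 × 0.8700)) = 5.82 s.

5.82 s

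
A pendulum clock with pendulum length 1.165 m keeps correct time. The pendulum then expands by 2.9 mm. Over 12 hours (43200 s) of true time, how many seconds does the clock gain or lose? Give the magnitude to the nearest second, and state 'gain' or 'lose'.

T ∝ √L, so T'/T = √(1.16790/1.165) = 1.00124.
In 43200 s of true time the clock registers 43200/1.00124 = 43146.3 s, so it loses 54 s.

lose 54 s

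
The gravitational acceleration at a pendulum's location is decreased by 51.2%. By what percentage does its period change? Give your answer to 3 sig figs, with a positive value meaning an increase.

43.1%

T ∝ 1/√g, so T'/T = 1/√(0.4880) = 1.431.
Percentage change in T = (1.431 − 1) × 100% = 43.1%.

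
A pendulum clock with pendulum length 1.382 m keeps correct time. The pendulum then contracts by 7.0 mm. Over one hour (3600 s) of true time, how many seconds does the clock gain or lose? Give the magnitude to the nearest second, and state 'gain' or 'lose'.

gain 9 s

T ∝ √L, so T'/T = √(1.37500/1.382) = 0.997464.
In 3600 s of true time the clock registers 3600/0.997464 = 3609.2 s, so it gains 9 s.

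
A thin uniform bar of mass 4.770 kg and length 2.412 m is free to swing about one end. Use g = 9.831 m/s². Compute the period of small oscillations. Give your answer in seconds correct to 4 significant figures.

2.541 s

For a physical pendulum T = 2π√(I/(mgd)), with d = 1.2060 m from pivot to centre of mass.
I_cm = mL²/12 = 4.770 × 2.412²/12 = 2.3126 kg·m²; I = I_cm + md² = 2.3126 + 4.770 × 1.2060² = 9.2502 kg·m².
T = 2π√(9.2502/(4.770 × 9.831 × 1.2060)) = 2.541 s.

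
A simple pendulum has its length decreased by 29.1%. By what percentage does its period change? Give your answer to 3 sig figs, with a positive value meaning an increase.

T ∝ √L, so T'/T = √(0.7090) = 0.8420.
Percentage change in T = (0.8420 − 1) × 100% = -15.8%.

-15.8%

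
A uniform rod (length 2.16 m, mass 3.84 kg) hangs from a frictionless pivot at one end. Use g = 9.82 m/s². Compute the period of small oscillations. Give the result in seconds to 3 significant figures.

2.41 s

For a physical pendulum T = 2π√(I/(mgd)), with d = 1.080 m from pivot to centre of mass.
I_cm = mL²/12 = 3.84 × 2.16²/12 = 1.493 kg·m²; I = I_cm + md² = 1.493 + 3.84 × 1.080² = 5.972 kg·m².
T = 2π√(5.972/(3.84 × 9.82 × 1.080)) = 2.41 s.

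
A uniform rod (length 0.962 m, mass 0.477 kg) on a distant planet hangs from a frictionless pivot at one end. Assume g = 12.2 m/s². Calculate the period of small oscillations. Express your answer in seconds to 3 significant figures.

1.44 s

For a physical pendulum T = 2π√(I/(mgd)), with d = 0.4810 m from pivot to centre of mass.
I_cm = mL²/12 = 0.477 × 0.962²/12 = 0.03679 kg·m²; I = I_cm + md² = 0.03679 + 0.477 × 0.4810² = 0.1471 kg·m².
T = 2π√(0.1471/(0.477 × 12.2 × 0.4810)) = 1.44 s.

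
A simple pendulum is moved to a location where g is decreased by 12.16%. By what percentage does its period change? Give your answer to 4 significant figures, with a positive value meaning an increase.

T ∝ 1/√g, so T'/T = 1/√(0.87840) = 1.0670.
Percentage change in T = (1.0670 − 1) × 100% = 6.697%.

6.697%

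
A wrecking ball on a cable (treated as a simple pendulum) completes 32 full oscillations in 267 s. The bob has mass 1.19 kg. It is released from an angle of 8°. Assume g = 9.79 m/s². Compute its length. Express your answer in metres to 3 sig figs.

17.3 m

T = 267/32 = 8.344 s.
From T = 2π√(L/g), L = gT²/(4π²) = 9.79 × 8.344²/(4π²) = 17.3 m.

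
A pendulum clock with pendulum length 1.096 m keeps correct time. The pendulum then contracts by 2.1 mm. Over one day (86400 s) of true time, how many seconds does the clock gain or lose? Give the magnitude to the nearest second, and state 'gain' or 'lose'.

T ∝ √L, so T'/T = √(1.09390/1.096) = 0.999042.
In 86400 s of true time the clock registers 86400/0.999042 = 86482.9 s, so it gains 83 s.

gain 83 s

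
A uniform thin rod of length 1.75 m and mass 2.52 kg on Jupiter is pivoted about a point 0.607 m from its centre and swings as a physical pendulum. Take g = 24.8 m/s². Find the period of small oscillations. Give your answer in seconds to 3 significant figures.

1.28 s

For a physical pendulum T = 2π√(I/(mgd)), with d = 0.6070 m from pivot to centre of mass.
I_cm = mL²/12 = 2.52 × 1.75²/12 = 0.6431 kg·m²; I = I_cm + md² = 0.6431 + 2.52 × 0.6070² = 1.572 kg·m².
T = 2π√(1.572/(2.52 × 24.8 × 0.6070)) = 1.28 s.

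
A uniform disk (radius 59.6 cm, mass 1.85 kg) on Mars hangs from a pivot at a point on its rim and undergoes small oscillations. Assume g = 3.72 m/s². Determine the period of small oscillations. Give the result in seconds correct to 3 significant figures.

3.08 s

I_cm = ½mr² = 0.3286 kg·m². The pivot is at distance d = 0.596 m from the centre of mass.
By the parallel-axis theorem, I = I_cm + md² = 0.3286 + 0.6571 = 0.9857 kg·m².
T = 2π√(I/(mgd)) = 2π√(0.9857/(1.85 × 3.72 × 0.596)) = 3.08 s.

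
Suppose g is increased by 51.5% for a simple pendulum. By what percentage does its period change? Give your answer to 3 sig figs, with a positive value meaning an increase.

T ∝ 1/√g, so T'/T = 1/√(1.515) = 0.8124.
Percentage change in T = (0.8124 − 1) × 100% = -18.8%.

-18.8%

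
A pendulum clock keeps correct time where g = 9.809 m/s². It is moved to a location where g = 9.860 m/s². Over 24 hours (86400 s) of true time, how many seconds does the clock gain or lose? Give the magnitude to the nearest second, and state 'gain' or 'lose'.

The clock's period scales as T ∝ 1/√g, so T'/T = √(9.809/9.860) = 0.997410.
In 86400 s of true time the clock registers 86400/0.997410 = 86624.3 s, so it gains 224 s.

gain 224 s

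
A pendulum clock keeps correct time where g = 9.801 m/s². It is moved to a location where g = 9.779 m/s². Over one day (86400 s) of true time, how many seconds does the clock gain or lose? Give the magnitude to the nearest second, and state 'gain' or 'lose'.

lose 97 s

The clock's period scales as T ∝ 1/√g, so T'/T = √(9.801/9.779) = 1.00112.
In 86400 s of true time the clock registers 86400/1.00112 = 86303.0 s, so it loses 97 s.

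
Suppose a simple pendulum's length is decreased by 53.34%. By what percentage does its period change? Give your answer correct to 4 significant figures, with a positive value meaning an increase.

T ∝ √L, so T'/T = √(0.46660) = 0.68308.
Percentage change in T = (0.68308 − 1) × 100% = -31.69%.

-31.69%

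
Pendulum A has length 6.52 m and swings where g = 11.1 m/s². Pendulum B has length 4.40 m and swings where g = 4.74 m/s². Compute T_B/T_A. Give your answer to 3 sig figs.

1.26

T = 2π√(L/g), so T_B/T_A = √((L_B/g_B)/(L_A/g_A)) = √((4.40/4.74)/(6.52/11.1)) = 1.26.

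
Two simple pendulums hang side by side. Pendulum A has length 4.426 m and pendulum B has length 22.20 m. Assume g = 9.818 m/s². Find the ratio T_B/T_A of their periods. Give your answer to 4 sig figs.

T ∝ √L, so T_B/T_A = √(L_B/L_A) = √(22.20/4.426) = 2.240.

2.240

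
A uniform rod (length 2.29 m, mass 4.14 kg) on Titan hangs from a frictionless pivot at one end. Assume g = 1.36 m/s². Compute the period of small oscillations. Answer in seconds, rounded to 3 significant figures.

For a physical pendulum T = 2π√(I/(mgd)), with d = 1.145 m from pivot to centre of mass.
I_cm = mL²/12 = 4.14 × 2.29²/12 = 1.809 kg·m²; I = I_cm + md² = 1.809 + 4.14 × 1.145² = 7.237 kg·m².
T = 2π√(7.237/(4.14 × 1.36 × 1.145)) = 6.66 s.

6.66 s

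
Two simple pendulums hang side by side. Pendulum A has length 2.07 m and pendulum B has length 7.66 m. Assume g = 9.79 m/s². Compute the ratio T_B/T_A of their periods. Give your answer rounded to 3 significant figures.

1.92

T ∝ √L, so T_B/T_A = √(L_B/L_A) = √(7.66/2.07) = 1.92.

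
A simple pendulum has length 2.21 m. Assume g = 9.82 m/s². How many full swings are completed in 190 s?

63

T = 2π√(L/g) = 2π√(2.21/9.82) = 2.981 s.
Number of complete oscillations = ⌊190/2.981⌋ = ⌊63.74⌋ = 63.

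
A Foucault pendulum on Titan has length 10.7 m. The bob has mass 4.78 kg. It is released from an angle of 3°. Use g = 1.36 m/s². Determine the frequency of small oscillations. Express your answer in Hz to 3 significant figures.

T = 2π√(L/g) = 2π√(10.7/1.36) = 17.62 s, so f = 1/T = 0.0567 Hz.

0.0567 Hz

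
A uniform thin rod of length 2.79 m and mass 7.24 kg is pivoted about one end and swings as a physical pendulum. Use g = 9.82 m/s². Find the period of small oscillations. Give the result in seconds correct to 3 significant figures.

For a physical pendulum T = 2π√(I/(mgd)), with d = 1.395 m from pivot to centre of mass.
I_cm = mL²/12 = 7.24 × 2.79²/12 = 4.696 kg·m²; I = I_cm + md² = 4.696 + 7.24 × 1.395² = 18.79 kg·m².
T = 2π√(18.79/(7.24 × 9.82 × 1.395)) = 2.73 s.

2.73 s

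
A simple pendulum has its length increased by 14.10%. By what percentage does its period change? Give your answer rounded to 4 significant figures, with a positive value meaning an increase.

T ∝ √L, so T'/T = √(1.1410) = 1.0682.
Percentage change in T = (1.0682 − 1) × 100% = 6.818%.

6.818%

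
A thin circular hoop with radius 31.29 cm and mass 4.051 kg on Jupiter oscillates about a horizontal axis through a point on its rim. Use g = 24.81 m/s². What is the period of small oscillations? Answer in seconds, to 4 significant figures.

0.9979 s

I_cm = mr² = 0.39662 kg·m². The pivot is at distance d = 0.3129 m from the centre of mass.
By the parallel-axis theorem, I = I_cm + md² = 0.39662 + 0.39662 = 0.79324 kg·m².
T = 2π√(I/(mgd)) = 2π√(0.79324/(4.051 × 24.81 × 0.3129)) = 0.9979 s.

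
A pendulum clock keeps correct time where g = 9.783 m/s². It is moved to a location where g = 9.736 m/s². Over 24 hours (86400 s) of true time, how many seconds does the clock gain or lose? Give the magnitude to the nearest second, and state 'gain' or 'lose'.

lose 208 s

The clock's period scales as T ∝ 1/√g, so T'/T = √(9.783/9.736) = 1.00241.
In 86400 s of true time the clock registers 86400/1.00241 = 86192.2 s, so it loses 208 s.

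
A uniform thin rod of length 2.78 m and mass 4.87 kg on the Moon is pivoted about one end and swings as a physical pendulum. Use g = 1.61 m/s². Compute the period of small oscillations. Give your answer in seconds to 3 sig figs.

For a physical pendulum T = 2π√(I/(mgd)), with d = 1.390 m from pivot to centre of mass.
I_cm = mL²/12 = 4.87 × 2.78²/12 = 3.136 kg·m²; I = I_cm + md² = 3.136 + 4.87 × 1.390² = 12.55 kg·m².
T = 2π√(12.55/(4.87 × 1.61 × 1.390)) = 6.74 s.

6.74 s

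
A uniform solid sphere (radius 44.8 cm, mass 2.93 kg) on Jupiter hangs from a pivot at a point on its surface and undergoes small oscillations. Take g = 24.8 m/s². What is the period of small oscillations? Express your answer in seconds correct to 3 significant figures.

0.999 s

I_cm = (2/5)mr² = 0.2352 kg·m². The pivot is at distance d = 0.448 m from the centre of mass.
By the parallel-axis theorem, I = I_cm + md² = 0.2352 + 0.5881 = 0.8233 kg·m².
T = 2π√(I/(mgd)) = 2π√(0.8233/(2.93 × 24.8 × 0.448)) = 0.999 s.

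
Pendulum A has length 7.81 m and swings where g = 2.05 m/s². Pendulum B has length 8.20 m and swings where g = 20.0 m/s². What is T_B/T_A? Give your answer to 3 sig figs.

0.328

T = 2π√(L/g), so T_B/T_A = √((L_B/g_B)/(L_A/g_A)) = √((8.20/20.0)/(7.81/2.05)) = 0.328.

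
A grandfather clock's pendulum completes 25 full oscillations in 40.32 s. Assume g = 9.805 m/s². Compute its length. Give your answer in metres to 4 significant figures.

T = 40.32/25 = 1.6128 s.
From T = 2π√(L/g), L = gT²/(4π²) = 9.805 × 1.6128²/(4π²) = 0.6460 m.

0.6460 m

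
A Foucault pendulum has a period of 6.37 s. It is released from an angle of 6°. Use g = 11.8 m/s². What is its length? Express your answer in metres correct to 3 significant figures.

From T = 2π√(L/g), L = gT²/(4π²) = 11.8 × 6.370²/(4π²) = 12.1 m.

12.1 m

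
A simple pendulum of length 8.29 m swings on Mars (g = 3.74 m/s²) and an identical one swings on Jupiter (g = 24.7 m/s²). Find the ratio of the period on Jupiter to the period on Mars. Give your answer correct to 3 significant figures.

T ∝ 1/√g, so T₂/T₁ = √(g₁/g₂) = √(3.74/24.7) = 0.389.

0.389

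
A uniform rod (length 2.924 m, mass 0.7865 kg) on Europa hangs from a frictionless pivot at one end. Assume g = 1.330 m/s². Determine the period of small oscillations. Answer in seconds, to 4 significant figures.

For a physical pendulum T = 2π√(I/(mgd)), with d = 1.4620 m from pivot to centre of mass.
I_cm = mL²/12 = 0.7865 × 2.924²/12 = 0.56037 kg·m²; I = I_cm + md² = 0.56037 + 0.7865 × 1.4620² = 2.2415 kg·m².
T = 2π√(2.2415/(0.7865 × 1.330 × 1.4620)) = 7.607 s.

7.607 s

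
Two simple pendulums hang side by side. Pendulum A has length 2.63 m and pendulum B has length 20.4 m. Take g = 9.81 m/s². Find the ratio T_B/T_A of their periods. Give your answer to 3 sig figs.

T ∝ √L, so T_B/T_A = √(L_B/L_A) = √(20.4/2.63) = 2.79.

2.79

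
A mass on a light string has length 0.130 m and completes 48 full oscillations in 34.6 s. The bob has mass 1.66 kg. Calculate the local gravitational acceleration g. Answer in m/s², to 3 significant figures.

9.88 m/s²

T = 34.6/48 = 0.7208 s.
From T = 2π√(L/g), g = 4π²L/T² = 4π² × 0.130/0.7208² = 9.88 m/s².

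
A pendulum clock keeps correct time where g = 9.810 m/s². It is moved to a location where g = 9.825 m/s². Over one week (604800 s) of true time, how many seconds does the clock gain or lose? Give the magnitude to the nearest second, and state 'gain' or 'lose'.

gain 462 s

The clock's period scales as T ∝ 1/√g, so T'/T = √(9.810/9.825) = 0.999236.
In 604800 s of true time the clock registers 604800/0.999236 = 605262.2 s, so it gains 462 s.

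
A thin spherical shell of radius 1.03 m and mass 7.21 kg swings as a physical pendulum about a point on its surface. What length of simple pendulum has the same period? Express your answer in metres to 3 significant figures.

The equivalent simple-pendulum length is L_eq = I/(md), where I is about the pivot and d = 1.030 m.
I_cm = (2/3)mR² = 5.099 kg·m², so I = I_cm + md² = 5.099 + 7.649 = 12.75 kg·m².
L_eq = 12.75/(7.21 × 1.030) = 1.72 m.

1.72 m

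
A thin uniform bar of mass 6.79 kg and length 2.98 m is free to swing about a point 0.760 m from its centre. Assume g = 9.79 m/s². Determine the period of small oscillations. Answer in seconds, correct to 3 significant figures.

For a physical pendulum T = 2π√(I/(mgd)), with d = 0.7600 m from pivot to centre of mass.
I_cm = mL²/12 = 6.79 × 2.98²/12 = 5.025 kg·m²; I = I_cm + md² = 5.025 + 6.79 × 0.7600² = 8.947 kg·m².
T = 2π√(8.947/(6.79 × 9.79 × 0.7600)) = 2.64 s.

2.64 s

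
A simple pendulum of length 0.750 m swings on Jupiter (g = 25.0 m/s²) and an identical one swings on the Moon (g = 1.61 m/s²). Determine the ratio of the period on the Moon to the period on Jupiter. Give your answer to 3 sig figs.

3.94

T ∝ 1/√g, so T₂/T₁ = √(g₁/g₂) = √(25.0/1.61) = 3.94.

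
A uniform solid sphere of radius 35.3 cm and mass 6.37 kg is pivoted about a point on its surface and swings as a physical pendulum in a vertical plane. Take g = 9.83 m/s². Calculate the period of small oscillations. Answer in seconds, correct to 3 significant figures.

I_cm = (2/5)mr² = 0.3175 kg·m². The pivot is at distance d = 0.353 m from the centre of mass.
By the parallel-axis theorem, I = I_cm + md² = 0.3175 + 0.7938 = 1.111 kg·m².
T = 2π√(I/(mgd)) = 2π√(1.111/(6.37 × 9.83 × 0.353)) = 1.41 s.

1.41 s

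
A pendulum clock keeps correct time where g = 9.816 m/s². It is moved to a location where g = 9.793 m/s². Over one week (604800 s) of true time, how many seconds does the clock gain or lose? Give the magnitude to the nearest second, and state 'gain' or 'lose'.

The clock's period scales as T ∝ 1/√g, so T'/T = √(9.816/9.793) = 1.00117.
In 604800 s of true time the clock registers 604800/1.00117 = 604091.0 s, so it loses 709 s.

lose 709 s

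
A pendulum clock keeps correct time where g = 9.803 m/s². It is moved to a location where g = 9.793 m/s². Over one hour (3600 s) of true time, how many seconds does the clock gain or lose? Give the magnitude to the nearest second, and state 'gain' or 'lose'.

lose 2 s

The clock's period scales as T ∝ 1/√g, so T'/T = √(9.803/9.793) = 1.00051.
In 3600 s of true time the clock registers 3600/1.00051 = 3598.2 s, so it loses 2 s.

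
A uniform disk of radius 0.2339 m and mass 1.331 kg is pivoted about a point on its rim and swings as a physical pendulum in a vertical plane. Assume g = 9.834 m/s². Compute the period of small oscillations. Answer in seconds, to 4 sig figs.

1.187 s

I_cm = ½mr² = 0.036409 kg·m². The pivot is at distance d = 0.2339 m from the centre of mass.
By the parallel-axis theorem, I = I_cm + md² = 0.036409 + 0.072818 = 0.10923 kg·m².
T = 2π√(I/(mgd)) = 2π√(0.10923/(1.331 × 9.834 × 0.2339)) = 1.187 s.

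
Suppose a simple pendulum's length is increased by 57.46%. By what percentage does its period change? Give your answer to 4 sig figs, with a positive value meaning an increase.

T ∝ √L, so T'/T = √(1.5746) = 1.2548.
Percentage change in T = (1.2548 − 1) × 100% = 25.48%.

25.48%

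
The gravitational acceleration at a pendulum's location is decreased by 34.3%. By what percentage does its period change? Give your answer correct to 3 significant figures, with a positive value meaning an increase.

T ∝ 1/√g, so T'/T = 1/√(0.6570) = 1.234.
Percentage change in T = (1.234 − 1) × 100% = 23.4%.

23.4%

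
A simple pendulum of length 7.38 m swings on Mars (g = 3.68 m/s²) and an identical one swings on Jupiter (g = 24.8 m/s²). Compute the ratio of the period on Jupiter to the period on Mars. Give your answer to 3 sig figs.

0.385

T ∝ 1/√g, so T₂/T₁ = √(g₁/g₂) = √(3.68/24.8) = 0.385.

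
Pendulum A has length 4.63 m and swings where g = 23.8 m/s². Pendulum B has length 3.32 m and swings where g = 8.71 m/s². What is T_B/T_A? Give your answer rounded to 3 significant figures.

T = 2π√(L/g), so T_B/T_A = √((L_B/g_B)/(L_A/g_A)) = √((3.32/8.71)/(4.63/23.8)) = 1.40.

1.40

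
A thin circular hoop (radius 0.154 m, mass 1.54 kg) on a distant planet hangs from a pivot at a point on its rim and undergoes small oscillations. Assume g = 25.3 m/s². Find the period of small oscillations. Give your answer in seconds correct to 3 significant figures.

0.693 s

I_cm = mr² = 0.03652 kg·m². The pivot is at distance d = 0.154 m from the centre of mass.
By the parallel-axis theorem, I = I_cm + md² = 0.03652 + 0.03652 = 0.07305 kg·m².
T = 2π√(I/(mgd)) = 2π√(0.07305/(1.54 × 25.3 × 0.154)) = 0.693 s.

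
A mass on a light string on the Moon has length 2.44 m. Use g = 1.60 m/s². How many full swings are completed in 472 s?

60

T = 2π√(L/g) = 2π√(2.44/1.60) = 7.759 s.
Number of complete oscillations = ⌊472/7.759⌋ = ⌊60.83⌋ = 60.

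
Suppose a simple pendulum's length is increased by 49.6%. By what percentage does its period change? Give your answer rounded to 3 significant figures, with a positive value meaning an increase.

22.3%

T ∝ √L, so T'/T = √(1.496) = 1.223.
Percentage change in T = (1.223 − 1) × 100% = 22.3%.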